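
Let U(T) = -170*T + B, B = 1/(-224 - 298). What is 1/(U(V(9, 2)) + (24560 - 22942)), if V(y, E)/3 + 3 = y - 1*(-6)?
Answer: -522/2350045 ≈ -0.00022212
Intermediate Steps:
V(y, E) = 9 + 3*y (V(y, E) = -9 + 3*(y - 1*(-6)) = -9 + 3*(y + 6) = -9 + 3*(6 + y) = -9 + (18 + 3*y) = 9 + 3*y)
B = -1/522 (B = 1/(-522) = -1/522 ≈ -0.0019157)
U(T) = -1/522 - 170*T (U(T) = -170*T - 1/522 = -1/522 - 170*T)
1/(U(V(9, 2)) + (24560 - 22942)) = 1/((-1/522 - 170*(9 + 3*9)) + (24560 - 22942)) = 1/((-1/522 - 170*(9 + 27)) + 1618) = 1/((-1/522 - 170*36) + 1618) = 1/((-1/522 - 6120) + 1618) = 1/(-3194641/522 + 1618) = 1/(-2350045/522) = -522/2350045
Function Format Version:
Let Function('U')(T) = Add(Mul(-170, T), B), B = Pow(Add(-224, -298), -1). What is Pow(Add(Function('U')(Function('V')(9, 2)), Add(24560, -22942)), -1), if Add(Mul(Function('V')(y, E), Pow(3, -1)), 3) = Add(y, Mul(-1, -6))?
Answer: Rational(-522, 2350045) ≈ -0.00022212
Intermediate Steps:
Function('V')(y, E) = Add(9, Mul(3, y)) (Function('V')(y, E) = Add(-9, Mul(3, Add(y, Mul(-1, -6)))) = Add(-9, Mul(3, Add(y, 6))) = Add(-9, Mul(3, Add(6, y))) = Add(-9, Add(18, Mul(3, y))) = Add(9, Mul(3, y)))
B = Rational(-1, 522) (B = Pow(-522, -1) = Rational(-1, 522) ≈ -0.0019157)
Function('U')(T) = Add(Rational(-1, 522), Mul(-170, T)) (Function('U')(T) = Add(Mul(-170, T), Rational(-1, 522)) = Add(Rational(-1, 522), Mul(-170, T)))
Pow(Add(Function('U')(Function('V')(9, 2)), Add(24560, -22942)), -1) = Pow(Add(Add(Rational(-1, 522), Mul(-170, Add(9, Mul(3, 9)))), Add(24560, -22942)), -1) = Pow(Add(Add(Rational(-1, 522), Mul(-170, Add(9, 27))), 1618), -1) = Pow(Add(Add(Rational(-1, 522), Mul(-170, 36)), 1618), -1) = Pow(Add(Add(Rational(-1, 522), -6120), 1618), -1) = Pow(Add(Rational(-3194641, 522), 1618), -1) = Pow(Rational(-2350045, 522), -1) = Rational(-522, 2350045)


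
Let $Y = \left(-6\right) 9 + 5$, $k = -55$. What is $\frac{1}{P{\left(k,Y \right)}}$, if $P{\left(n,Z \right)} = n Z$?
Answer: $\frac{1}{2695} \approx 0.00037106$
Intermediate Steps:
$Y = -49$ ($Y = -54 + 5 = -49$)
$P{\left(n,Z \right)} = Z n$
$\frac{1}{P{\left(k,Y \right)}} = \frac{1}{\left(-49\right) \left(-55\right)} = \frac{1}{2695}$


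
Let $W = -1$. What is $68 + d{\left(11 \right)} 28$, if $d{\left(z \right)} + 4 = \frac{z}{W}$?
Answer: $-352$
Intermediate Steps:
$d{\left(z \right)} = -4 - z$ ($d{\left(z \right)} = -4 + \frac{z}{-1} = -4 + z \left(-1\right) = -4 - z$)
$68 + d{\left(11 \right)} 28 = 68 + \left(-4 - 11\right) 28 = 68 - 420 = -352$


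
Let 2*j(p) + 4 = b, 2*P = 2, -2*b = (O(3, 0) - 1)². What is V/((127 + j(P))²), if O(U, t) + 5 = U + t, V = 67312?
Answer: 1076992/241081 ≈ 4.4673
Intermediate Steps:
O(U, t) = -5 + U + t (O(U, t) = -5 + (U + t) = -5 + U + t)
b = -9/2 (b = -((-5 + 3 + 0) - 1)²/2 = -(-2 - 1)²/2 = -½*(-3)² = -½*9 = -9/2 ≈ -4.5000)
P = 1 (P = (½)*2 = 1)
j(p) = -17/4 (j(p) = -2 + (½)*(-9/2) = -2 - 9/4 = -17/4)
V/((127 + j(P))²) = 67312/((127 - 17/4)²) = 67312/((491/4)²) = 67312/(241081/16) = 67312*(16/241081) = 1076992/241081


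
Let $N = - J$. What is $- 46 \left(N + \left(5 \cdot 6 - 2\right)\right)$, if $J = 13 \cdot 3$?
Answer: $506$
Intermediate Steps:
$J = 39$
$N = -39$ ($N = \left(-1\right) 39 = -39$)
$- 46 \left(N + \left(5 \cdot 6 - 2\right)\right) = - 46 \left(-39 + \left(5 \cdot 6 - 2\right)\right) = - 46 \left(-39 + \left(30 - 2\right)\right) = - 46 \left(-39 + 28\right) = \left(-46\right) \left(-11\right) = 506$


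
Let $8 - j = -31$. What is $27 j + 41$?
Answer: $1094$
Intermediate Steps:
$j = 39$ ($j = 8 - -31 = 8 + 31 = 39$)
$27 j + 41 = 27 \cdot 39 + 41 = 1053 + 41 = 1094$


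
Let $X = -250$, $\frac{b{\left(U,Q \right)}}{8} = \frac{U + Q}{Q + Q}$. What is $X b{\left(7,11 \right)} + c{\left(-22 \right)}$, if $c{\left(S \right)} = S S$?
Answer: $- \frac{12676}{11} \approx -1152.4$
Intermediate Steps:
$b{\left(U,Q \right)} = \frac{4 \left(Q + U\right)}{Q}$ ($b{\left(U,Q \right)} = 8 \frac{U + Q}{Q + Q} = 8 \frac{Q + U}{2 Q} = \frac{4 \left(Q + U\right)}{Q}$)
$c{\left(S \right)} = S^{2}$
$X b{\left(7,11 \right)} + c{\left(-22 \right)} = - 250 \left(4 + 4 \cdot 7 \cdot \frac{1}{11}\right) + \left(-22\right)^{2} = - 250 \left(4 + 4 \cdot 7 \cdot \frac{1}{11}\right) + 484 = - 250 \left(4 + \frac{28}{11}\right) + 484 = \left(-250\right) \frac{72}{11} + 484 = - \frac{18000}{11} + 484 = - \frac{12676}{11}$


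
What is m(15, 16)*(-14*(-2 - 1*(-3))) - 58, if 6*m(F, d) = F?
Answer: -93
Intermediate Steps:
m(F, d) = F/6
m(15, 16)*(-14*(-2 - 1*(-3))) - 58 = ((1/6)*15)*(-14*(-2 - 1*(-3))) - 58 = 5*(-14*(-2 + 3))/2 - 58 = 5*(-14*1)/2 - 58 = (5/2)*(-14) - 58 = -35 - 58 = -93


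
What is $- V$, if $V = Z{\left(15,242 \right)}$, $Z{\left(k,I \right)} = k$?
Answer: $-15$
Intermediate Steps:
$V = 15$
$- V = \left(-1\right) 15 = -15$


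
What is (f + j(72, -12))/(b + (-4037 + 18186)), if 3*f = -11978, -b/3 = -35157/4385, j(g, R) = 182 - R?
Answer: -12492865/46611627 ≈ -0.26802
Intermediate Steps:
b = 105471/4385 (b = -(-105471)/4385 = -3*(-35157/4385) = 105471/4385 ≈ 24.053)
f = -11978/3 (f = (⅓)*(-11978) = -11978/3 ≈ -3992.7)
(f + j(72, -12))/(b + (-4037 + 18186)) = (-11978/3 + (182 - 1*(-12)))/(105471/4385 + (-4037 + 18186)) = (-11978/3 + (182 + 12))/(105471/4385 + 14149) = (-11978/3 + 194)/(62148836/4385) = -11396/3*4385/62148836 = -12492865/46611627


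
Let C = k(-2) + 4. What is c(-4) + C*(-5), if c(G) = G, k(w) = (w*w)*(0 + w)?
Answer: 16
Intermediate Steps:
k(w) = w³ (k(w) = w²*w = w³)
C = -4 (C = (-2)³ + 4 = -8 + 4 = -4)
c(-4) + C*(-5) = -4 - 4*(-5) = -4 + 20 = 16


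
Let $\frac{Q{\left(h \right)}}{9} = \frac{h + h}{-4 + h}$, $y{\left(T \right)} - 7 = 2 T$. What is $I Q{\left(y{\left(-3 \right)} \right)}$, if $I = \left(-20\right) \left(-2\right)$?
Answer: $-240$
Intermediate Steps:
$y{\left(T \right)} = 7 + 2 T$
$Q{\left(h \right)} = \frac{18 h}{-4 + h}$ ($Q{\left(h \right)} = 9 \frac{h + h}{-4 + h} = 9 \frac{2 h}{-4 + h} = \frac{18 h}{-4 + h}$)
$I = 40$
$I Q{\left(y{\left(-3 \right)} \right)} = 40 \frac{18 \left(7 + 2 \left(-3\right)\right)}{-4 + \left(7 + 2 \left(-3\right)\right)} = 40 \frac{18 \left(7 - 6\right)}{-4 + \left(7 - 6\right)} = 40 \cdot 18 \cdot 1 \frac{1}{-4 + 1} = 40 \cdot 18 \cdot 1 \frac{1}{-3} = 40 \cdot 18 \cdot 1 \left(- \frac{1}{3}\right) = 40 \left(-6\right) = -240$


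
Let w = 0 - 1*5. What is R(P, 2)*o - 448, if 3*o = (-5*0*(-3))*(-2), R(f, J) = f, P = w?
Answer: -448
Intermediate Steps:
w = -5 (w = 0 - 5 = -5)
P = -5
o = 0 (o = ((-5*0*(-3))*(-2))/3 = ((0*(-3))*(-2))/3 = (0*(-2))/3 = (⅓)*0 = 0)
R(P, 2)*o - 448 = -5*0 - 448 = 0 - 448 = -448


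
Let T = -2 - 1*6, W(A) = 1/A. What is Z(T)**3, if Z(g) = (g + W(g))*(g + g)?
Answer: 2197000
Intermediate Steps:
T = -8 (T = -2 - 6 = -8)
Z(g) = 2*g*(g + 1/g) (Z(g) = (g + 1/g)*(g + g) = (g + 1/g)*(2*g) = 2*g*(g + 1/g))
Z(T)**3 = (2 + 2*(-8)**2)**3 = (2 + 2*64)**3 = (2 + 128)**3 = 130**3 = 2197000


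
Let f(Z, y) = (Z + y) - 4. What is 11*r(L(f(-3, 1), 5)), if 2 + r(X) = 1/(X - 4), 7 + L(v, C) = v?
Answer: -385/17 ≈ -22.647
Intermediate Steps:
f(Z, y) = -4 + Z + y
L(v, C) = -7 + v
r(X) = -2 + 1/(-4 + X) (r(X) = -2 + 1/(X - 4) = -2 + 1/(-4 + X))
11*r(L(f(-3, 1), 5)) = 11*((9 - 2*(-7 + (-4 - 3 + 1)))/(-4 + (-7 + (-4 - 3 + 1)))) = 11*((9 - 2*(-7 - 6))/(-4 + (-7 - 6))) = 11*((9 - 2*(-13))/(-4 - 13)) = 11*((9 + 26)/(-17)) = 11*(-1/17*35) = 11*(-35/17) = -385/17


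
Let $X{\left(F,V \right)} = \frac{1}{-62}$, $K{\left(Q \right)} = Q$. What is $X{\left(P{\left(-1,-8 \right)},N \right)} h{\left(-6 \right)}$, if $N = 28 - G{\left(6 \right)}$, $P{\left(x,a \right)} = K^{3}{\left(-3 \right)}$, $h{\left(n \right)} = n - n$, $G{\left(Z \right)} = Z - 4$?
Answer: $0$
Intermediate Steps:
$G{\left(Z \right)} = -4 + Z$ ($G{\left(Z \right)} = Z - 4 = -4 + Z$)
$h{\left(n \right)} = 0$
$P{\left(x,a \right)} = -27$ ($P{\left(x,a \right)} = \left(-3\right)^{3} = -27$)
$N = 26$ ($N = 28 - \left(-4 + 6\right) = 28 - 2 = 26$)
$X{\left(F,V \right)} = - \frac{1}{62}$
$X{\left(P{\left(-1,-8 \right)},N \right)} h{\left(-6 \right)} = \left(- \frac{1}{62}\right) 0 = 0$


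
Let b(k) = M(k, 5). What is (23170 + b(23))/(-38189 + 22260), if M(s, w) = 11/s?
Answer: -532921/366367 ≈ -1.4546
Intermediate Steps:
b(k) = 11/k
(23170 + b(23))/(-38189 + 22260) = (23170 + 11/23)/(-38189 + 22260) = (23170 + 11*(1/23))/(-15929) = (23170 + 11/23)*(-1/15929) = (532921/23)*(-1/15929) = -532921/366367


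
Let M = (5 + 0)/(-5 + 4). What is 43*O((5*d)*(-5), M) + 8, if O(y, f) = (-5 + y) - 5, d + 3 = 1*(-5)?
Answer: 8178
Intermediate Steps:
d = -8 (d = -3 + 1*(-5) = -3 - 5 = -8)
M = -5 (M = 5/(-1) = 5*(-1) = -5)
O(y, f) = -10 + y
43*O((5*d)*(-5), M) + 8 = 43*(-10 + (5*(-8))*(-5)) + 8 = 43*(-10 - 40*(-5)) + 8 = 43*(-10 + 200) + 8 = 43*190 + 8 = 8170 + 8 = 8178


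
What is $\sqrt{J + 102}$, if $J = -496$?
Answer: $i \sqrt{394} \approx 19.849 i$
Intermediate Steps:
$\sqrt{J + 102} = \sqrt{-496 + 102} = \sqrt{-394} = i \sqrt{394}$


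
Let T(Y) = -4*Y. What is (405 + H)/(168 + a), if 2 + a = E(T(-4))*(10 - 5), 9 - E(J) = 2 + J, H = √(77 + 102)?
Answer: 405/121 + √179/121 ≈ 3.4577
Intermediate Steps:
H = √179 ≈ 13.379
E(J) = 7 - J (E(J) = 9 - (2 + J) = 9 + (-2 - J) = 7 - J)
a = -47 (a = -2 + (7 - (-4)*(-4))*(10 - 5) = -2 + (7 - 1*16)*5 = -2 + (7 - 16)*5 = -2 - 9*5 = -2 - 45 = -47)
(405 + H)/(168 + a) = (405 + √179)/(168 - 47) = (405 + √179)/121 = (405 + √179)*(1/121) = 405/121 + √179/121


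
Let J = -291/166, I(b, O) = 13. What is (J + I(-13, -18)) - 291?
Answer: -46439/166 ≈ -279.75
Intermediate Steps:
J = -291/166 (J = -291*1/166 = -291/166 ≈ -1.7530)
(J + I(-13, -18)) - 291 = (-291/166 + 13) - 291 = 1867/166 - 291 = -46439/166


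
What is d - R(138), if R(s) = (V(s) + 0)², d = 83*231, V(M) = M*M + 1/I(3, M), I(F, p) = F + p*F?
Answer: -63061689966004/173889 ≈ -3.6265e+8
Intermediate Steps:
I(F, p) = F + F*p
V(M) = M² + 1/(3 + 3*M) (V(M) = M*M + 1/(3*(1 + M)) = M² + 1/(3 + 3*M))
d = 19173
R(s) = (1 + 3*s²*(1 + s))²/(9*(1 + s)²) (R(s) = ((1 + 3*s²*(1 + s))/(3*(1 + s)) + 0)² = ((1 + 3*s²*(1 + s))/(3*(1 + s)))² = (1 + 3*s²*(1 + s))²/(9*(1 + s)²))
d - R(138) = 19173 - (1 + 3*138²*(1 + 138))²/(9*(1 + 138)²) = 19173 - (1 + 3*19044*139)²/(9*139²) = 19173 - (1 + 7941348)²/(9*19321) = 19173 - 7941349²/(9*19321) = 19173 - 63065023939801/(9*19321) = 19173 - 1*63065023939801/173889 = 19173 - 63065023939801/173889 = -63061689966004/173889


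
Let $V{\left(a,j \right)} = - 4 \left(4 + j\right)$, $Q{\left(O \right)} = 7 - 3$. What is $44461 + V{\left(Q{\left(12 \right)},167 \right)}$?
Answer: $43777$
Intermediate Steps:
$Q{\left(O \right)} = 4$ ($Q{\left(O \right)} = 7 - 3 = 4$)
$V{\left(a,j \right)} = -16 - 4 j$
$44461 + V{\left(Q{\left(12 \right)},167 \right)} = 44461 - 684 = 43777$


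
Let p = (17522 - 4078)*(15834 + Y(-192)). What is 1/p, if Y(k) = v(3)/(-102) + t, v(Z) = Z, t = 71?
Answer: 17/3635049218 ≈ 4.6767e-9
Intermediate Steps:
Y(k) = 2413/34 (Y(k) = 3/(-102) + 71 = 3*(-1/102) + 71 = -1/34 + 71 = 2413/34)
p = 3635049218/17 (p = (17522 - 4078)*(15834 + 2413/34) = 13444*(540769/34) = 3635049218/17 ≈ 2.1383e+8)
1/p = 1/(3635049218/17) = 17/3635049218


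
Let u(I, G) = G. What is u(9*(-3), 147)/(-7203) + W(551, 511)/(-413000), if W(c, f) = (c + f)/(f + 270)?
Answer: -390563/19134500 ≈ -0.020411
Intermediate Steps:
W(c, f) = (c + f)/(270 + f)
u(9*(-3), 147)/(-7203) + W(551, 511)/(-413000) = 147/(-7203) + ((551 + 511)/(270 + 511))/(-413000) = 147*(-1/7203) + (1062/781)*(-1/413000) = -1/49 + ((1/781)*1062)*(-1/413000) = -1/49 + (1062/781)*(-1/413000) = -1/49 - 9/2733500 = -390563/19134500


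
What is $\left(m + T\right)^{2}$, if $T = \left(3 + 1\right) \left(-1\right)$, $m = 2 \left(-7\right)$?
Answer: $324$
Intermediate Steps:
$m = -14$
$T = -4$ ($T = 4 \left(-1\right) = -4$)
$\left(m + T\right)^{2} = \left(-14 - 4\right)^{2} = \left(-18\right)^{2} = 324$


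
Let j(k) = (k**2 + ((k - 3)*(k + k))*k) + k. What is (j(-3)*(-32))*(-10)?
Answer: -32640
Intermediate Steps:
j(k) = k + k**2 + 2*k**2*(-3 + k) (j(k) = (k**2 + ((-3 + k)*(2*k))*k) + k = (k**2 + (2*k*(-3 + k))*k) + k = (k**2 + 2*k**2*(-3 + k)) + k = k + k**2 + 2*k**2*(-3 + k))
(j(-3)*(-32))*(-10) = (-3*(1 - 5*(-3) + 2*(-3)**2)*(-32))*(-10) = (-3*(1 + 15 + 2*9)*(-32))*(-10) = (-3*(1 + 15 + 18)*(-32))*(-10) = (-3*34*(-32))*(-10) = -102*(-32)*(-10) = 3264*(-10) = -32640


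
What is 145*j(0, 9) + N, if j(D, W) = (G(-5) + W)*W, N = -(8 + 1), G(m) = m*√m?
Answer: 11736 - 6525*I*√5 ≈ 11736.0 - 14590.0*I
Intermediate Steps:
G(m) = m^(3/2)
N = -9 (N = -1*9 = -9)
j(D, W) = W*(W - 5*I*√5) (j(D, W) = ((-5)^(3/2) + W)*W = (-5*I*√5 + W)*W = (W - 5*I*√5)*W = W*(W - 5*I*√5))
145*j(0, 9) + N = 145*(9*(9 - 5*I*√5)) - 9 = 145*(81 - 45*I*√5) - 9 = (11745 - 6525*I*√5) - 9 = 11736 - 6525*I*√5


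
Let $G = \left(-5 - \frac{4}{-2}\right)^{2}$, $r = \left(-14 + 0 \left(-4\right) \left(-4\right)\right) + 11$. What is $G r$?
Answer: $-27$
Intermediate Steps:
$r = -3$ ($r = \left(-14 + 0 \left(-4\right)\right) + 11 = \left(-14 + 0\right) + 11 = -14 + 11 = -3$)
$G = 9$ ($G = \left(-5 - -2\right)^{2} = \left(-5 + 2\right)^{2} = \left(-3\right)^{2} = 9$)
$G r = 9 \left(-3\right) = -27$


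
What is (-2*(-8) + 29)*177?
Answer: 7965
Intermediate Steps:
(-2*(-8) + 29)*177 = (16 + 29)*177 = 45*177 = 7965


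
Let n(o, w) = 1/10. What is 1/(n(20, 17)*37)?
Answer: 10/37 ≈ 0.27027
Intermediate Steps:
n(o, w) = ⅒
1/(n(20, 17)*37) = 1/((⅒)*37) = 1/(37/10) = 10/37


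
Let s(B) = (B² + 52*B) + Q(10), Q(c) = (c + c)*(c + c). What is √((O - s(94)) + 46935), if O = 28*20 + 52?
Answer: √33423 ≈ 182.82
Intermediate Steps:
Q(c) = 4*c² (Q(c) = (2*c)*(2*c) = 4*c²)
O = 612 (O = 560 + 52 = 612)
s(B) = 400 + B² + 52*B (s(B) = (B² + 52*B) + 4*10² = (B² + 52*B) + 4*100 = (B² + 52*B) + 400 = 400 + B² + 52*B)
√((O - s(94)) + 46935) = √((612 - (400 + 94² + 52*94)) + 46935) = √((612 - (400 + 8836 + 4888)) + 46935) = √((612 - 1*14124) + 46935) = √((612 - 14124) + 46935) = √(-13512 + 46935) = √33423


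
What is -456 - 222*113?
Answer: -25542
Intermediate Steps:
-456 - 222*113 = -456 - 25086 = -25542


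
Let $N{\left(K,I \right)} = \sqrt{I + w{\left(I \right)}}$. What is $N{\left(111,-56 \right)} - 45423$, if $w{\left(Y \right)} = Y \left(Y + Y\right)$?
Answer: $-45423 + 2 \sqrt{1554} \approx -45344.0$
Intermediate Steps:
$w{\left(Y \right)} = 2 Y^{2}$ ($w{\left(Y \right)} = Y 2 Y = 2 Y^{2}$)
$N{\left(K,I \right)} = \sqrt{I + 2 I^{2}}$
$N{\left(111,-56 \right)} - 45423 = \sqrt{- 56 \left(1 + 2 \left(-56\right)\right)} - 45423 = \sqrt{- 56 \left(1 - 112\right)} - 45423 = \sqrt{\left(-56\right) \left(-111\right)} - 45423 = \sqrt{6216} - 45423 = 2 \sqrt{1554} - 45423 = -45423 + 2 \sqrt{1554}$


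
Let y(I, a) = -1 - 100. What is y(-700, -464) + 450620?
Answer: 450519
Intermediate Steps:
y(I, a) = -101
y(-700, -464) + 450620 = -101 + 450620 = 450519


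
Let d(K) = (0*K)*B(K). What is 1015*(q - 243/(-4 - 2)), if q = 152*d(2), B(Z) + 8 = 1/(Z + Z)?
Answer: 82215/2 ≈ 41108.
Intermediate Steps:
B(Z) = -8 + 1/(2*Z) (B(Z) = -8 + 1/(Z + Z) = -8 + 1/(2*Z))
d(K) = 0 (d(K) = (0*K)*(-8 + 1/(2*K)) = 0*(-8 + 1/(2*K)) = 0)
q = 0 (q = 152*0 = 0)
1015*(q - 243/(-4 - 2)) = 1015*(0 - 243/(-4 - 2)) = 1015*(0 - 243/(-6)) = 1015*(0 - 243*(-⅙)) = 1015*(0 + 81/2) = 1015*(81/2) = 82215/2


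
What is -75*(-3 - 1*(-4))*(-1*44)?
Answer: 3300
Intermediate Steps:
-75*(-3 - 1*(-4))*(-1*44) = -75*(-3 + 4)*(-44) = -75*(-44) = 3300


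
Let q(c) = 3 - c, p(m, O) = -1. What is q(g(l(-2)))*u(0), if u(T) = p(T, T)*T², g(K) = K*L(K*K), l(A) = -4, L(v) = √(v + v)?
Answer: 0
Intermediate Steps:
L(v) = √2*√v (L(v) = √(2*v) = √2*√v)
g(K) = K*√2*√(K²) (g(K) = K*(√2*√(K*K)) = K*(√2*√(K²)) = K*√2*√(K²))
u(T) = -T²
q(g(l(-2)))*u(0) = (3 - (-4)*√2*√((-4)²))*(-1*0²) = (3 - (-4)*√2*√16)*(-1*0) = (3 - (-4)*√2*4)*0 = (3 - (-16)*√2)*0 = (3 + 16*√2)*0 = 0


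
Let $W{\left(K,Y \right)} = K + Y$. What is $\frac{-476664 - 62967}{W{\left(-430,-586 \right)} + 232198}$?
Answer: $- \frac{539631}{231182} \approx -2.3342$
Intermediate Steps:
$\frac{-476664 - 62967}{W{\left(-430,-586 \right)} + 232198} = \frac{-476664 - 62967}{\left(-430 - 586\right) + 232198} = - \frac{539631}{-1016 + 232198} = - \frac{539631}{231182}$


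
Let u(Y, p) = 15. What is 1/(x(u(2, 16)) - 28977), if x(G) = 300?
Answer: -1/28677 ≈ -3.4871e-5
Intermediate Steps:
1/(x(u(2, 16)) - 28977) = 1/(300 - 28977) = 1/(-28677) = -1/28677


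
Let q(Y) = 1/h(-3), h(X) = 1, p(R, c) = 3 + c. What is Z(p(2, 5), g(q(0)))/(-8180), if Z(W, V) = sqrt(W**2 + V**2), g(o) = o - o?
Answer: -2/2045 ≈ -0.00097799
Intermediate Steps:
q(Y) = 1 (q(Y) = 1/1 = 1)
g(o) = 0
Z(W, V) = sqrt(V**2 + W**2)
Z(p(2, 5), g(q(0)))/(-8180) = sqrt(0**2 + (3 + 5)**2)/(-8180) = sqrt(0 + 8**2)*(-1/8180) = sqrt(0 + 64)*(-1/8180) = sqrt(64)*(-1/8180) = 8*(-1/8180) = -2/2045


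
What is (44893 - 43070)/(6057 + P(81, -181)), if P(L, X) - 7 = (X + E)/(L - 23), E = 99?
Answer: 52867/175815 ≈ 0.30070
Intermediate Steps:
P(L, X) = 7 + (99 + X)/(-23 + L) (P(L, X) = 7 + (X + 99)/(L - 23) = 7 + (99 + X)/(-23 + L))
(44893 - 43070)/(6057 + P(81, -181)) = (44893 - 43070)/(6057 + (-62 - 181 + 7*81)/(-23 + 81)) = 1823/(6057 + (-62 - 181 + 567)/58) = 1823/(6057 + (1/58)*324) = 1823/(6057 + 162/29) = 1823/(175815/29) = 1823*(29/175815) = 52867/175815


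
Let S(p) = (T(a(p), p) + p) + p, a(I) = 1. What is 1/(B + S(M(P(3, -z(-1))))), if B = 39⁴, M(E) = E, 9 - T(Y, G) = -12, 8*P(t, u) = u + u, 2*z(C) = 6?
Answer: 2/4626921 ≈ 4.3225e-7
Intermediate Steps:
z(C) = 3 (z(C) = (½)*6 = 3)
P(t, u) = u/4 (P(t, u) = (u + u)/8 = (2*u)/8 = u/4)
T(Y, G) = 21 (T(Y, G) = 9 - 1*(-12) = 9 + 12 = 21)
B = 2313441
S(p) = 21 + 2*p (S(p) = (21 + p) + p = 21 + 2*p)
1/(B + S(M(P(3, -z(-1))))) = 1/(2313441 + (21 + 2*((-1*3)/4))) = 1/(2313441 + (21 + 2*((¼)*(-3)))) = 1/(2313441 + (21 + 2*(-¾))) = 1/(2313441 + (21 - 3/2)) = 1/(2313441 + 39/2) = 1/(4626921/2) = 2/4626921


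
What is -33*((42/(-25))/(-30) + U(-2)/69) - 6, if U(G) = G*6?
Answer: -6063/2875 ≈ -2.1089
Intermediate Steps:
U(G) = 6*G
-33*((42/(-25))/(-30) + U(-2)/69) - 6 = -33*((42/(-25))/(-30) + (6*(-2))/69) - 6 = -33*((42*(-1/25))*(-1/30) - 12*1/69) - 6 = -33*(-42/25*(-1/30) - 4/23) - 6 = -33*(7/125 - 4/23) - 6 = -33*(-339/2875) - 6 = 11187/2875 - 6 = -6063/2875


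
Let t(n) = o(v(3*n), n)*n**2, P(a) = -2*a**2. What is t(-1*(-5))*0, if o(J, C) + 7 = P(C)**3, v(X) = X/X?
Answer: 0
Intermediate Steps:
v(X) = 1
o(J, C) = -7 - 8*C**6 (o(J, C) = -7 + (-2*C**2)**3 = -7 - 8*C**6)
t(n) = n**2*(-7 - 8*n**6) (t(n) = (-7 - 8*n**6)*n**2 = n**2*(-7 - 8*n**6))
t(-1*(-5))*0 = ((-1*(-5))**2*(-7 - 8*(-1*(-5))**6))*0 = (5**2*(-7 - 8*5**6))*0 = (25*(-7 - 8*15625))*0 = (25*(-7 - 125000))*0 = (25*(-125007))*0 = -3125175*0 = 0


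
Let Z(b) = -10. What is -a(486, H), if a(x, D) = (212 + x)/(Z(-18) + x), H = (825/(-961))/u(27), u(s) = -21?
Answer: -349/238 ≈ -1.4664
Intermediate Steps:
H = 275/6727 (H = (825/(-961))/(-21) = (825*(-1/961))*(-1/21) = -825/961*(-1/21) = 275/6727 ≈ 0.040880)
a(x, D) = (212 + x)/(-10 + x)
-a(486, H) = -(212 + 486)/(-10 + 486) = -698/476 = -1*349/238 = -349/238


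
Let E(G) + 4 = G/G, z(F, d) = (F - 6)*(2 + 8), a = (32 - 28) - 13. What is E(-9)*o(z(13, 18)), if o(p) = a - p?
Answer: 237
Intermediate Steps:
a = -9 (a = 4 - 13 = -9)
z(F, d) = -60 + 10*F (z(F, d) = (-6 + F)*10 = -60 + 10*F)
o(p) = -9 - p
E(G) = -3 (E(G) = -4 + G/G = -4 + 1 = -3)
E(-9)*o(z(13, 18)) = -3*(-9 - (-60 + 10*13)) = -3*(-9 - (-60 + 130)) = -3*(-9 - 1*70) = -3*(-9 - 70) = -3*(-79) = 237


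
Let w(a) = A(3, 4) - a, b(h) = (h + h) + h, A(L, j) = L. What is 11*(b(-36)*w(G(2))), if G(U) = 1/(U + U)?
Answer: -3267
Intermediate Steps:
G(U) = 1/(2*U)
b(h) = 3*h (b(h) = 2*h + h = 3*h)
w(a) = 3 - a
11*(b(-36)*w(G(2))) = 11*((3*(-36))*(3 - 1/(2*2))) = 11*(-108*(3 - 1/(2*2))) = 11*(-108*(3 - 1*¼)) = 11*(-108*(3 - ¼)) = 11*(-108*11/4) = 11*(-297) = -3267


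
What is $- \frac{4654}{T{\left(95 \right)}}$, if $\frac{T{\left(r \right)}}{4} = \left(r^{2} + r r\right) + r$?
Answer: $- \frac{2327}{36290} \approx -0.064122$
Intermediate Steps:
$T{\left(r \right)} = 4 r + 8 r^{2}$ ($T{\left(r \right)} = 4 \left(\left(r^{2} + r r\right) + r\right) = 4 \left(\left(r^{2} + r^{2}\right) + r\right) = 4 \left(2 r^{2} + r\right) = 4 \left(r + 2 r^{2}\right) = 4 r + 8 r^{2}$)
$- \frac{4654}{T{\left(95 \right)}} = - \frac{4654}{4 \cdot 95 \left(1 + 2 \cdot 95\right)} = - \frac{4654}{4 \cdot 95 \left(1 + 190\right)} = - \frac{4654}{4 \cdot 95 \cdot 191} = - \frac{4654}{72580} = \left(-4654\right) \frac{1}{72580} = - \frac{2327}{36290}$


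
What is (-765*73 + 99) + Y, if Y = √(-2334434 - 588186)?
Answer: -55746 + 2*I*√730655 ≈ -55746.0 + 1709.6*I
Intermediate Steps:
Y = 2*I*√730655 (Y = √(-2922620) = 2*I*√730655 ≈ 1709.6*I)
(-765*73 + 99) + Y = (-765*73 + 99) + 2*I*√730655 = (-55845 + 99) + 2*I*√730655 = -55746 + 2*I*√730655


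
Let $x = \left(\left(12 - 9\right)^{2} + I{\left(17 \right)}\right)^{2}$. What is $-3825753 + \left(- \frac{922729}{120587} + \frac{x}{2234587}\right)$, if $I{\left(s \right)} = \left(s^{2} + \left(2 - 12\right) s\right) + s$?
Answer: $- \frac{1030897659702665705}{269462142569} \approx -3.8258 \cdot 10^{6}$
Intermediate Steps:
$I{\left(s \right)} = s^{2} - 9 s$ ($I{\left(s \right)} = \left(s^{2} + \left(2 - 12\right) s\right) + s = \left(s^{2} - 10 s\right) + s = s^{2} - 9 s$)
$x = 21025$ ($x = \left(\left(12 - 9\right)^{2} + 17 \left(-9 + 17\right)\right)^{2} = \left(3^{2} + 17 \cdot 8\right)^{2} = \left(9 + 136\right)^{2} = 145^{2} = 21025$)
$-3825753 + \left(- \frac{922729}{120587} + \frac{x}{2234587}\right) = -3825753 + \left(- \frac{922729}{120587} + \frac{21025}{2234587}\right) = -3825753 - \frac{2059382886248}{269462142569} = - \frac{1030897659702665705}{269462142569}$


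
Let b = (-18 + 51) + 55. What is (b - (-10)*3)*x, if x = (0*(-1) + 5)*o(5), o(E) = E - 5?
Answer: 0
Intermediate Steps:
o(E) = -5 + E
b = 88 (b = 33 + 55 = 88)
x = 0 (x = (0*(-1) + 5)*(-5 + 5) = (0 + 5)*0 = 5*0 = 0)
(b - (-10)*3)*x = (88 - (-10)*3)*0 = (88 - 1*(-30))*0 = (88 + 30)*0 = 118*0 = 0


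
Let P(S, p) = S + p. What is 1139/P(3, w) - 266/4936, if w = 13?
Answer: 702231/9872 ≈ 71.134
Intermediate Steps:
1139/P(3, w) - 266/4936 = 1139/(3 + 13) - 266/4936 = 1139/16 - 266*1/4936 = 1139*(1/16) - 133/2468 = 1139/16 - 133/2468 = 702231/9872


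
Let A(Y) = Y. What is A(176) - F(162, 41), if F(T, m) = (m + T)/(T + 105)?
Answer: 46789/267 ≈ 175.24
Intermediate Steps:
F(T, m) = (T + m)/(105 + T)
A(176) - F(162, 41) = 176 - (162 + 41)/(105 + 162) = 176 - 203/267 = 46789/267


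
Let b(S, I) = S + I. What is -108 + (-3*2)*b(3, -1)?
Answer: -120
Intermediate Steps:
b(S, I) = I + S
-108 + (-3*2)*b(3, -1) = -108 + (-3*2)*(-1 + 3) = -108 - 6*2 = -108 - 12 = -120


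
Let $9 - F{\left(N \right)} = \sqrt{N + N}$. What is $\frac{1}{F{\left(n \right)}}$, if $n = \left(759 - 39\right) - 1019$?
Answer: $\frac{9}{679} + \frac{i \sqrt{598}}{679} \approx 0.013255 + 0.036015 i$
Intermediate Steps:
$n = -299$ ($n = 720 - 1019 = -299$)
$F{\left(N \right)} = 9 - \sqrt{2} \sqrt{N}$ ($F{\left(N \right)} = 9 - \sqrt{N + N} = 9 - \sqrt{2 N} = 9 - \sqrt{2} \sqrt{N}$)
$\frac{1}{F{\left(n \right)}} = \frac{1}{9 - \sqrt{2} \sqrt{-299}} = \frac{1}{9 - \sqrt{2} i \sqrt{299}} = \frac{1}{9 - i \sqrt{598}}$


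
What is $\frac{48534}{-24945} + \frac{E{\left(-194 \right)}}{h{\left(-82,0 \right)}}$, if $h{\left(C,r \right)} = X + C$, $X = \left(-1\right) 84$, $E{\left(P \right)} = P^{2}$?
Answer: $- \frac{157814444}{690145} \approx -228.67$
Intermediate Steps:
$X = -84$
$h{\left(C,r \right)} = -84 + C$
$\frac{48534}{-24945} + \frac{E{\left(-194 \right)}}{h{\left(-82,0 \right)}} = \frac{48534}{-24945} + \frac{\left(-194\right)^{2}}{-84 - 82} = 48534 \left(- \frac{1}{24945}\right) + \frac{37636}{-166} = - \frac{16178}{8315} + 37636 \left(- \frac{1}{166}\right) = - \frac{16178}{8315} - \frac{18818}{83} = - \frac{157814444}{690145}$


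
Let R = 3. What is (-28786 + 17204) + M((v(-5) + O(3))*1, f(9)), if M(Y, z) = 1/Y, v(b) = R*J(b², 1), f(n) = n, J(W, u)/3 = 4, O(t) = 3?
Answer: -451697/39 ≈ -11582.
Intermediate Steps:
J(W, u) = 12 (J(W, u) = 3*4 = 12)
v(b) = 36 (v(b) = 3*12 = 36)
(-28786 + 17204) + M((v(-5) + O(3))*1, f(9)) = (-28786 + 17204) + 1/((36 + 3)*1) = -11582 + 1/(39*1) = -11582 + 1/39 = -451697/39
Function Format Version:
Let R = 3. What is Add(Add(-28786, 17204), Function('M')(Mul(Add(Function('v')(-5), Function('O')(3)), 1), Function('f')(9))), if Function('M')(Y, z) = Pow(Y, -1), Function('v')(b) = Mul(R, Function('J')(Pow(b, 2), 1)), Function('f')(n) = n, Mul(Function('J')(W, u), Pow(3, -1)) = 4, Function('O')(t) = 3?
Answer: Rational(-451697, 39) ≈ -11582.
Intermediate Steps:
Function('J')(W, u) = 12 (Function('J')(W, u) = Mul(3, 4) = 12)
Function('v')(b) = 36 (Function('v')(b) = Mul(3, 12) = 36)
Add(Add(-28786, 17204), Function('M')(Mul(Add(Function('v')(-5), Function('O')(3)), 1), Function('f')(9))) = Add(Add(-28786, 17204), Pow(Mul(Add(36, 3), 1), -1)) = Add(-11582, Pow(Mul(39, 1), -1)) = Add(-11582, Pow(39, -1)) = Add(-11582, Rational(1, 39)) = Rational(-451697, 39)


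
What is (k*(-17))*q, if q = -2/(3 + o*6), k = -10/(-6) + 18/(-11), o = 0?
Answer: 34/99 ≈ 0.34343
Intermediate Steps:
k = 1/33 (k = -10*(-1/6) + 18*(-1/11) = 5/3 - 18/11 = 1/33 ≈ 0.030303)
q = -2/3 (q = -2/(3 + 0*6) = -2/(3 + 0) = -2/3 ≈ -0.66667)
(k*(-17))*q = ((1/33)*(-17))*(-2/3) = -17/33*(-2/3) = 34/99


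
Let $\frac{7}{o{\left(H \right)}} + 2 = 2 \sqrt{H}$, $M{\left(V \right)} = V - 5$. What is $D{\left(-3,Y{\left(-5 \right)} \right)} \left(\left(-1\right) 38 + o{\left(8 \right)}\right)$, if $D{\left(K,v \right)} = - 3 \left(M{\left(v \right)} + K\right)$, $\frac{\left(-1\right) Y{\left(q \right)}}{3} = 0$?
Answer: $-900 + 24 \sqrt{2} \approx -866.06$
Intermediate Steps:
$Y{\left(q \right)} = 0$ ($Y{\left(q \right)} = \left(-3\right) 0 = 0$)
$M{\left(V \right)} = -5 + V$
$D{\left(K,v \right)} = 15 - 3 K - 3 v$ ($D{\left(K,v \right)} = - 3 \left(\left(-5 + v\right) + K\right) = - 3 \left(-5 + K + v\right) = 15 - 3 K - 3 v$)
$o{\left(H \right)} = \frac{7}{-2 + 2 \sqrt{H}}$
$D{\left(-3,Y{\left(-5 \right)} \right)} \left(\left(-1\right) 38 + o{\left(8 \right)}\right) = \left(15 - -9 - 0\right) \left(\left(-1\right) 38 + \frac{7}{2 \left(-1 + \sqrt{8}\right)}\right) = \left(15 + 9 + 0\right) \left(-38 + \frac{7}{2 \left(-1 + 2 \sqrt{2}\right)}\right) = 24 \left(-38 + \frac{7}{2 \left(-1 + 2 \sqrt{2}\right)}\right) = -912 + \frac{84}{-1 + 2 \sqrt{2}}$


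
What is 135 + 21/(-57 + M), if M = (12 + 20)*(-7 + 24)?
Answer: 65766/487 ≈ 135.04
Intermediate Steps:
M = 544 (M = 32*17 = 544)
135 + 21/(-57 + M) = 135 + 21/(-57 + 544) = 135 + 21/487 = 65766/487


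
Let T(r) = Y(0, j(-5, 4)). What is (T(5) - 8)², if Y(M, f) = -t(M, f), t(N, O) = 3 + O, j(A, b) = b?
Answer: 225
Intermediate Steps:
Y(M, f) = -3 - f (Y(M, f) = -(3 + f) = -3 - f)
T(r) = -7 (T(r) = -3 - 1*4 = -3 - 4 = -7)
(T(5) - 8)² = (-7 - 8)² = (-15)² = 225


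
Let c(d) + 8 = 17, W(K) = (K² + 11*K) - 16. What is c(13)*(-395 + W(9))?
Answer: -2079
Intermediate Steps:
W(K) = -16 + K² + 11*K
c(d) = 9 (c(d) = -8 + 17 = 9)
c(13)*(-395 + W(9)) = 9*(-395 + (-16 + 9² + 11*9)) = 9*(-395 + (-16 + 81 + 99)) = 9*(-395 + 164) = 9*(-231) = -2079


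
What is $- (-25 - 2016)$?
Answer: $2041$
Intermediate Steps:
$- (-25 - 2016) = \left(-1\right) \left(-2041\right) = 2041$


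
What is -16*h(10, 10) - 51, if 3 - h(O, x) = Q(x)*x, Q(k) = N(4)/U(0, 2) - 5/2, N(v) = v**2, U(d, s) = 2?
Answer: 781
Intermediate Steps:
Q(k) = 11/2 (Q(k) = 4**2/2 - 5/2 = 16*(1/2) - 5*1/2 = 8 - 5/2 = 11/2)
h(O, x) = 3 - 11*x/2
-16*h(10, 10) - 51 = -16*(3 - 11/2*10) - 51 = -16*(3 - 55) - 51 = -16*(-52) - 51 = 832 - 51 = 781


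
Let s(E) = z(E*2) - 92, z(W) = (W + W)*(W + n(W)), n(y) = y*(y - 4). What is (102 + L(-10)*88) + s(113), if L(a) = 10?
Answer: 22780786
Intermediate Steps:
n(y) = y*(-4 + y)
z(W) = 2*W*(W + W*(-4 + W)) (z(W) = (W + W)*(W + W*(-4 + W)) = (2*W)*(W + W*(-4 + W)) = 2*W*(W + W*(-4 + W)))
s(E) = -92 + 8*E²*(-3 + 2*E) (s(E) = 2*(E*2)²*(-3 + E*2) - 92 = 2*(2*E)²*(-3 + 2*E) - 92 = 2*(4*E²)*(-3 + 2*E) - 92 = 8*E²*(-3 + 2*E) - 92 = -92 + 8*E²*(-3 + 2*E))
(102 + L(-10)*88) + s(113) = (102 + 10*88) + (-92 - 24*113² + 16*113³) = (102 + 880) + (-92 - 24*12769 + 16*1442897) = 982 + (-92 - 306456 + 23086352) = 982 + 22779804 = 22780786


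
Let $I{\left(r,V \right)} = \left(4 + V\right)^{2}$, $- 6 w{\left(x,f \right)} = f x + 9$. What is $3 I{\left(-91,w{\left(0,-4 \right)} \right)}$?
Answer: $\frac{75}{4} \approx 18.75$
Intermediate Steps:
$w{\left(x,f \right)} = - \frac{3}{2} - \frac{f x}{6}$ ($w{\left(x,f \right)} = - \frac{f x + 9}{6} = - \frac{9 + f x}{6} = - \frac{3}{2} - \frac{f x}{6}$)
$3 I{\left(-91,w{\left(0,-4 \right)} \right)} = 3 \left(4 - \left(\frac{3}{2} - 0\right)\right)^{2} = 3 \left(4 + \left(- \frac{3}{2} + 0\right)\right)^{2} = 3 \left(4 - \frac{3}{2}\right)^{2} = 3 \left(\frac{5}{2}\right)^{2} = 3 \cdot \frac{25}{4} = \frac{75}{4}$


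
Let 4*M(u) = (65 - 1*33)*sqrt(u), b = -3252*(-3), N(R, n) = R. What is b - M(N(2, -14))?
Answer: 9756 - 8*sqrt(2) ≈ 9744.7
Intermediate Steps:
b = 9756
M(u) = 8*sqrt(u) (M(u) = ((65 - 1*33)*sqrt(u))/4 = ((65 - 33)*sqrt(u))/4 = (32*sqrt(u))/4 = 8*sqrt(u))
b - M(N(2, -14)) = 9756 - 8*sqrt(2)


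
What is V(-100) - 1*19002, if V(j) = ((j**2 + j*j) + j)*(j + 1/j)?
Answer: -2009201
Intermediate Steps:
V(j) = (j + 1/j)*(j + 2*j**2) (V(j) = ((j**2 + j**2) + j)*(j + 1/j) = (2*j**2 + j)*(j + 1/j) = (j + 2*j**2)*(j + 1/j) = (j + 1/j)*(j + 2*j**2))
V(-100) - 1*19002 = (1 + (-100)**2 + 2*(-100) + 2*(-100)**3) - 1*19002 = (1 + 10000 - 200 + 2*(-1000000)) - 19002 = (1 + 10000 - 200 - 2000000) - 19002 = -1990199 - 19002 = -2009201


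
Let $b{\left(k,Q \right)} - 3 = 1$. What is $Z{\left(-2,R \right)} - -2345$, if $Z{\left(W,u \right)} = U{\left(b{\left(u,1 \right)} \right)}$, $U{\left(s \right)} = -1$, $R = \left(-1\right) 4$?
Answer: $2344$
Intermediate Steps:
$R = -4$
$b{\left(k,Q \right)} = 4$ ($b{\left(k,Q \right)} = 3 + 1 = 4$)
$Z{\left(W,u \right)} = -1$
$Z{\left(-2,R \right)} - -2345 = -1 - -2345 = -1 + 2345 = 2344$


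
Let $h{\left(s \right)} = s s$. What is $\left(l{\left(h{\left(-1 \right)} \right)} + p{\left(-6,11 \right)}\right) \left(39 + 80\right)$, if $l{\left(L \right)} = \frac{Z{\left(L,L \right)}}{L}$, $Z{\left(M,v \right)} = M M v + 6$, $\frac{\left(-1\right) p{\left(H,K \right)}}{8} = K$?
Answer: $-9639$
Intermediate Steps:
$p{\left(H,K \right)} = - 8 K$
$h{\left(s \right)} = s^{2}$
$Z{\left(M,v \right)} = 6 + v M^{2}$ ($Z{\left(M,v \right)} = M^{2} v + 6 = v M^{2} + 6 = 6 + v M^{2}$)
$l{\left(L \right)} = \frac{6 + L^{3}}{L}$ ($l{\left(L \right)} = \frac{6 + L L^{2}}{L} = \frac{6 + L^{3}}{L}$)
$\left(l{\left(h{\left(-1 \right)} \right)} + p{\left(-6,11 \right)}\right) \left(39 + 80\right) = \left(\frac{6 + \left(\left(-1\right)^{2}\right)^{3}}{\left(-1\right)^{2}} - 88\right) \left(39 + 80\right) = \left(\frac{6 + 1^{3}}{1} - 88\right) 119 = \left(1 \left(6 + 1\right) - 88\right) 119 = \left(1 \cdot 7 - 88\right) 119 = \left(7 - 88\right) 119 = \left(-81\right) 119 = -9639$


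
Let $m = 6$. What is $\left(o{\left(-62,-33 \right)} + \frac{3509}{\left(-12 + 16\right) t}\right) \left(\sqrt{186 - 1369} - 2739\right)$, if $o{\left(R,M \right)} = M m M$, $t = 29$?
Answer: $- \frac{71917923}{4} + \frac{341341 i \sqrt{7}}{4} \approx -1.7979 \cdot 10^{7} + 2.2578 \cdot 10^{5} i$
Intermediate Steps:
$o{\left(R,M \right)} = 6 M^{2}$ ($o{\left(R,M \right)} = M 6 M = 6 M M = 6 M^{2}$)
$\left(o{\left(-62,-33 \right)} + \frac{3509}{\left(-12 + 16\right) t}\right) \left(\sqrt{186 - 1369} - 2739\right) = \left(6 \left(-33\right)^{2} + \frac{3509}{\left(-12 + 16\right) 29}\right) \left(\sqrt{186 - 1369} - 2739\right) = \left(6 \cdot 1089 + \frac{3509}{4 \cdot 29}\right) \left(\sqrt{-1183} - 2739\right) = \left(6534 + \frac{3509}{116}\right) \left(13 i \sqrt{7} - 2739\right) = \left(6534 + 3509 \cdot \frac{1}{116}\right) \left(-2739 + 13 i \sqrt{7}\right) = \left(6534 + \frac{121}{4}\right) \left(-2739 + 13 i \sqrt{7}\right) = \frac{26257 \left(-2739 + 13 i \sqrt{7}\right)}{4} = - \frac{71917923}{4} + \frac{341341 i \sqrt{7}}{4}$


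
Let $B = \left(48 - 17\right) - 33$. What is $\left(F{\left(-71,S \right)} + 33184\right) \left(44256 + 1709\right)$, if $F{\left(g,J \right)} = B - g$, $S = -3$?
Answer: $1528474145$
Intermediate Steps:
$B = -2$ ($B = 31 - 33 = -2$)
$F{\left(g,J \right)} = -2 - g$
$\left(F{\left(-71,S \right)} + 33184\right) \left(44256 + 1709\right) = \left(\left(-2 - -71\right) + 33184\right) \left(44256 + 1709\right) = \left(\left(-2 + 71\right) + 33184\right) 45965 = \left(69 + 33184\right) 45965 = 33253 \cdot 45965 = 1528474145$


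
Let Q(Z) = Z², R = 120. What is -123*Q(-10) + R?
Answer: -12180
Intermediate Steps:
-123*Q(-10) + R = -123*(-10)² + 120 = -123*100 + 120 = -12300 + 120 = -12180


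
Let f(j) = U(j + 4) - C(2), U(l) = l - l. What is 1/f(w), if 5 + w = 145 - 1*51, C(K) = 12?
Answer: -1/12 ≈ -0.083333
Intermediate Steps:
U(l) = 0
w = 89 (w = -5 + (145 - 1*51) = -5 + (145 - 51) = -5 + 94 = 89)
f(j) = -12 (f(j) = 0 - 1*12 = 0 - 12 = -12)
1/f(w) = 1/(-12) = -1/12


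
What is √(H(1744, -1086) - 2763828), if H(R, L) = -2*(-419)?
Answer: I*√2762990 ≈ 1662.2*I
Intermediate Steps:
H(R, L) = 838
√(H(1744, -1086) - 2763828) = √(838 - 2763828) = √(-2762990) = I*√2762990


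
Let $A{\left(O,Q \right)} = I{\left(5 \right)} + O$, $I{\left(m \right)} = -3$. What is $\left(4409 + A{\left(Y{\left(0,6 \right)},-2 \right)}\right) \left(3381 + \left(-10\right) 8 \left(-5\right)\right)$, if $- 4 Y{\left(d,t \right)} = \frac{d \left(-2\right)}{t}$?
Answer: $16659086$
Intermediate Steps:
$Y{\left(d,t \right)} = \frac{d}{2 t}$ ($Y{\left(d,t \right)} = - \frac{d \left(-2\right) \frac{1}{t}}{4} = - \frac{- 2 d \frac{1}{t}}{4} = - \frac{\left(-2\right) d \frac{1}{t}}{4} = \frac{d}{2 t}$)
$A{\left(O,Q \right)} = -3 + O$
$\left(4409 + A{\left(Y{\left(0,6 \right)},-2 \right)}\right) \left(3381 + \left(-10\right) 8 \left(-5\right)\right) = \left(4409 - \left(3 + \frac{0}{6}\right)\right) \left(3381 + \left(-10\right) 8 \left(-5\right)\right) = \left(4409 - \left(3 + 0 \cdot \frac{1}{6}\right)\right) \left(3381 - -400\right) = \left(4409 + \left(-3 + 0\right)\right) \left(3381 + 400\right) = \left(4409 - 3\right) 3781 = 4406 \cdot 3781 = 16659086$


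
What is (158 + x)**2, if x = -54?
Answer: 10816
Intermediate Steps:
(158 + x)**2 = (158 - 54)**2 = 104**2 = 10816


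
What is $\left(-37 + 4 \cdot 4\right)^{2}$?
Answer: $441$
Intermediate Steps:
$\left(-37 + 4 \cdot 4\right)^{2} = \left(-37 + 16\right)^{2} = \left(-21\right)^{2} = 441$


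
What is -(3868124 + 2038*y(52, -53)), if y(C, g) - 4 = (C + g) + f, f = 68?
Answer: -4012822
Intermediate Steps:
y(C, g) = 72 + C + g (y(C, g) = 4 + ((C + g) + 68) = 4 + (68 + C + g) = 72 + C + g)
-(3868124 + 2038*y(52, -53)) = -2038/(1/((72 + 52 - 53) + 1898)) = -2038/(1/(71 + 1898)) = -2038/(1/1969) = -2038/1/1969 = -2038*1969 = -4012822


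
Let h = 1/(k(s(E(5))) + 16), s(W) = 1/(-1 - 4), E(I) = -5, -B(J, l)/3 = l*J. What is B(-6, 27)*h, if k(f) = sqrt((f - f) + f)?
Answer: 12960/427 - 162*I*sqrt(5)/427 ≈ 30.351 - 0.84834*I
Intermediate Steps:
B(J, l) = -3*J*l (B(J, l) = -3*l*J = -3*J*l)
s(W) = -1/5 (s(W) = 1/(-5) = -1/5)
k(f) = sqrt(f) (k(f) = sqrt(0 + f) = sqrt(f))
h = 1/(16 + I*sqrt(5)/5) (h = 1/(sqrt(-1/5) + 16) = 1/(I*sqrt(5)/5 + 16) = 1/(16 + I*sqrt(5)/5) ≈ 0.062451 - 0.0017456*I)
B(-6, 27)*h = (-3*(-6)*27)*(80/1281 - I*sqrt(5)/1281) = 486*(80/1281 - I*sqrt(5)/1281) = 12960/427 - 162*I*sqrt(5)/427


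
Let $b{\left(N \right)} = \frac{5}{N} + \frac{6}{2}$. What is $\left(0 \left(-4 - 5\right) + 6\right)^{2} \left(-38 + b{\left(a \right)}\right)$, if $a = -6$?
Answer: $-1290$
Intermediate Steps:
$b{\left(N \right)} = 3 + \frac{5}{N}$ ($b{\left(N \right)} = \frac{5}{N} + 6 \cdot \frac{1}{2} = \frac{5}{N} + 3 = 3 + \frac{5}{N}$)
$\left(0 \left(-4 - 5\right) + 6\right)^{2} \left(-38 + b{\left(a \right)}\right) = \left(0 \left(-4 - 5\right) + 6\right)^{2} \left(-38 + \left(3 + \frac{5}{-6}\right)\right) = \left(0 \left(-9\right) + 6\right)^{2} \left(-38 + \left(3 + 5 \left(- \frac{1}{6}\right)\right)\right) = \left(0 + 6\right)^{2} \left(-38 + \left(3 - \frac{5}{6}\right)\right) = 6^{2} \left(-38 + \frac{13}{6}\right) = 36 \left(- \frac{215}{6}\right) = -1290$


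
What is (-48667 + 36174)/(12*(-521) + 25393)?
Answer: -12493/19141 ≈ -0.65268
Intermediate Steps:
(-48667 + 36174)/(12*(-521) + 25393) = -12493/(-6252 + 25393) = -12493/19141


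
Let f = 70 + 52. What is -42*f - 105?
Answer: -5229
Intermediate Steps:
f = 122
-42*f - 105 = -42*122 - 105 = -5124 - 105 = -5229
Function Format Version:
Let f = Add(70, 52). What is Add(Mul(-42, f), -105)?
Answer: -5229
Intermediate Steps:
f = 122
Add(Mul(-42, f), -105) = Add(Mul(-42, 122), -105) = Add(-5124, -105) = -5229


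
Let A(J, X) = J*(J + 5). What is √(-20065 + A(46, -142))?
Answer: I*√17719 ≈ 133.11*I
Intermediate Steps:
A(J, X) = J*(5 + J)
√(-20065 + A(46, -142)) = √(-20065 + 46*(5 + 46)) = √(-20065 + 46*51) = √(-20065 + 2346) = √(-17719) = I*√17719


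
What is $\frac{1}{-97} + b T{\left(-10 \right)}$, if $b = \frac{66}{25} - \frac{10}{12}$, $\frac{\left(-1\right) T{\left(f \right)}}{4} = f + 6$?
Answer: $\frac{210221}{7275} \approx 28.896$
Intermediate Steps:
$T{\left(f \right)} = -24 - 4 f$ ($T{\left(f \right)} = - 4 \left(f + 6\right) = - 4 \left(6 + f\right) = -24 - 4 f$)
$b = \frac{271}{150}$ ($b = 66 \cdot \frac{1}{25} - \frac{5}{6} = \frac{66}{25} - \frac{5}{6} = \frac{271}{150} \approx 1.8067$)
$\frac{1}{-97} + b T{\left(-10 \right)} = \frac{1}{-97} + \frac{271 \left(-24 - -40\right)}{150} = - \frac{1}{97} + \frac{271 \left(-24 + 40\right)}{150} = - \frac{1}{97} + \frac{271}{150} \cdot 16 = - \frac{1}{97} + \frac{2168}{75} = \frac{210221}{7275}$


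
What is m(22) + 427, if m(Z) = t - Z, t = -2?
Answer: 403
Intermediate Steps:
m(Z) = -2 - Z
m(22) + 427 = (-2 - 1*22) + 427 = (-2 - 22) + 427 = -24 + 427 = 403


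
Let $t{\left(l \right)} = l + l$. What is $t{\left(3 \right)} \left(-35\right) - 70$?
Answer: $-280$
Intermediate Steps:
$t{\left(l \right)} = 2 l$
$t{\left(3 \right)} \left(-35\right) - 70 = 2 \cdot 3 \left(-35\right) - 70 = 6 \left(-35\right) - 70 = -210 - 70 = -280$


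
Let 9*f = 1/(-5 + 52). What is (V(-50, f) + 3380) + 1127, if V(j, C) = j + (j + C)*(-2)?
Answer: 1927609/423 ≈ 4557.0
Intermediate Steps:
f = 1/423 (f = 1/(9*(-5 + 52)) = (1/9)/47 = (1/9)*(1/47) = 1/423 ≈ 0.0023641)
V(j, C) = -j - 2*C (V(j, C) = j + (C + j)*(-2) = j + (-2*C - 2*j) = -j - 2*C)
(V(-50, f) + 3380) + 1127 = ((-1*(-50) - 2*1/423) + 3380) + 1127 = ((50 - 2/423) + 3380) + 1127 = (21148/423 + 3380) + 1127 = 1450888/423 + 1127 = 1927609/423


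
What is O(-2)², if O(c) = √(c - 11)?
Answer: -13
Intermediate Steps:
O(c) = √(-11 + c)
O(-2)² = (√(-11 - 2))² = (√(-13))² = (I*√13)² = -13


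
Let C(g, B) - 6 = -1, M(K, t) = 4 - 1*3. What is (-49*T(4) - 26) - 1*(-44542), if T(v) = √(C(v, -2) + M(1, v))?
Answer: 44516 - 49*√6 ≈ 44396.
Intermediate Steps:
M(K, t) = 1 (M(K, t) = 4 - 3 = 1)
C(g, B) = 5 (C(g, B) = 6 - 1 = 5)
T(v) = √6 (T(v) = √(5 + 1) = √6)
(-49*T(4) - 26) - 1*(-44542) = (-49*√6 - 26) - 1*(-44542) = (-26 - 49*√6) + 44542 = 44516 - 49*√6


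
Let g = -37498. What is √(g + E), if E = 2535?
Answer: I*√34963 ≈ 186.98*I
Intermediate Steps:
√(g + E) = √(-37498 + 2535) = √(-34963) = I*√34963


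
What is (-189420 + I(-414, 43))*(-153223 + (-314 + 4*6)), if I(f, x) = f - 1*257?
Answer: 29181439683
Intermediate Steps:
I(f, x) = -257 + f (I(f, x) = f - 257 = -257 + f)
(-189420 + I(-414, 43))*(-153223 + (-314 + 4*6)) = (-189420 + (-257 - 414))*(-153223 + (-314 + 4*6)) = (-189420 - 671)*(-153223 + (-314 + 24)) = -190091*(-153223 - 290) = -190091*(-153513) = 29181439683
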